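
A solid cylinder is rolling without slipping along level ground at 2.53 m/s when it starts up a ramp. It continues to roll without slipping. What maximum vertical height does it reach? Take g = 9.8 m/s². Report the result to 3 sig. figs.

With I = (1/2)MR², the ratio k = I/(MR²) is 0.5.
Pure rolling means v = ωR; then KE = ½Mv² + ½I(v/R)² = ½(1+k)Mv² = (3/4)Mv².
At the top the kinetic energy is zero, so (3/4)Mv₀² = Mgh.
Thus h = (1+k)v₀²/(2g) = 1.5 × 2.53² / (2 × 9.8) ≈ 0.490 m.

h ≈ 0.490 m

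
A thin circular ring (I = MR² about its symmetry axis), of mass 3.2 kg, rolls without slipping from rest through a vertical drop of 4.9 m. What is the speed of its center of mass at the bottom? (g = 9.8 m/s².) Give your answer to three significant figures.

v ≈ 6.93 m/s

The moment of inertia is MR², giving k ≡ I/(MR²) = 1.
Since it rolls without slipping, ω = v/R and KE = ½Mv² + ½Iω² = ½(1+k)Mv² = Mv².
Setting Mgh = Mv² gives v = √(2gh/(1+k)) = √(2·9.8·4.9/2) ≈ 6.93 m/s.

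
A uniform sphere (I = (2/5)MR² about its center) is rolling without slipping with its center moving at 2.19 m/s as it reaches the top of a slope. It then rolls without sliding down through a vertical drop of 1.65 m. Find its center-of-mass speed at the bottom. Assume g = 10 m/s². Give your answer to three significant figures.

v ≈ 5.33 m/s

The moment of inertia is (2/5)MR², giving k ≡ I/(MR²) = 0.4.
Pure rolling means v = ωR; then KE = ½Mv² + ½I(v/R)² = ½(1+k)Mv² = (7/10)Mv².
Conserving energy between top and bottom: (7/10)Mv² = (7/10)Mv₀² + Mgh, hence v² = v₀² + 2gh/(1+k).
v = √(2.19² + 2×10×1.65/1.4) = √28.37 ≈ 5.33 m/s.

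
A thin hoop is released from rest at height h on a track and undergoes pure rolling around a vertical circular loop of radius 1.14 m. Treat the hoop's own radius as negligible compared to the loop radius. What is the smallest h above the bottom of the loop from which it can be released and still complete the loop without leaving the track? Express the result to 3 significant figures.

The moment of inertia is MR², giving k ≡ I/(MR²) = 1.
At the top, contact is just lost when gravity alone supplies the centripetal force: Mg = Mv_top²/r, i.e. v_top² = gr.
With ω = v/R, the kinetic energy at speed v is ½(1+k)Mv² = Mv².
Energy conservation from release (height h) to the top (height 2r): Mgh = Mg(2r) + M·gr.
Thus h_min = 2r + (1+k)r/2 = r(2 + 2/2) = 1.14 × 3 ≈ 3.42 m.

h_min ≈ 3.42 m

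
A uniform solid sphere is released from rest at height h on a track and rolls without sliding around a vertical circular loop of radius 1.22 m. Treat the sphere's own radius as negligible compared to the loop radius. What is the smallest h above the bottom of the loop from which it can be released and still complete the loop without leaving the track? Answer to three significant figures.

h_min ≈ 3.29 m

With I = (2/5)MR², the ratio k = I/(MR²) is 0.4.
At the top of the loop, the minimum-contact condition is Mg = Mv_top²/r, so v_top² = gr.
With ω = v/R, the kinetic energy at speed v is ½(1+k)Mv² = (7/10)Mv².
Energy conservation from release (height h) to the top (height 2r): Mgh = Mg(2r) + (7/10)M·gr.
Thus h_min = 2r + (1+k)r/2 = r(2 + 1.4/2) = 1.22 × 2.7 ≈ 3.29 m.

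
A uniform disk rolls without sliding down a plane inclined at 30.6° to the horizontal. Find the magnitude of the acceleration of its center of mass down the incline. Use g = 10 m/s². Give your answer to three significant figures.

a ≈ 3.39 m/s²

With I = (1/2)MR², the ratio k = I/(MR²) is 0.5.
Along the incline Mg sinθ − f = Ma, and torque about the center fR = Iα = kMR²(a/R) gives f = kMa.
Eliminating f: Mg sinθ = (1+k)Ma, so a = g sinθ/(1+k) = 10 × sin30.6° / 1.5 ≈ 3.39 m/s².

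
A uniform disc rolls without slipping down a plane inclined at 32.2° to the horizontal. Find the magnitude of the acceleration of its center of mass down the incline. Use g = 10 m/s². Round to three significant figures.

The moment of inertia is (1/2)MR², giving k ≡ I/(MR²) = 0.5.
Along the incline Mg sinθ − f = Ma, and torque about the center fR = Iα = kMR²(a/R) gives f = kMa.
Eliminating f: Mg sinθ = (1+k)Ma, so a = g sinθ/(1+k) = 10 × sin32.2° / 1.5 ≈ 3.55 m/s².

a ≈ 3.55 m/s²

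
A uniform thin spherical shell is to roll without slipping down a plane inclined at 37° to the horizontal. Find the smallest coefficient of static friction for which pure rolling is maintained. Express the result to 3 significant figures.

Here I = (2/3)MR², so the shape factor k = I/(MR²) = 2/3.
Along the incline Mg sinθ − f = Ma, and torque about the center fR = Iα = kMR²(a/R) gives f = kMa.
These give a = g sinθ/(1+k) and the required friction f = kMg sinθ/(1+k).
With N = Mg cosθ, the no-slip condition f ≤ μN gives μ_min = f/N = k tanθ/(1+k).
μ_min = (2/3) × tan37° / 1.667 ≈ 0.301.

μ_min ≈ 0.301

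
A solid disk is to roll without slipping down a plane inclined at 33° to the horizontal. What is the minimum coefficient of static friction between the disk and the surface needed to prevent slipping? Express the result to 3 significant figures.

For this body I = (1/2)MR², i.e. k = I/(MR²) = 0.5.
Newton's second law down the slope: Mg sinθ − f = Ma. The torque equation fR = Iα (with α = a/R) gives f = kMa.
These give a = g sinθ/(1+k) and the required friction f = kMg sinθ/(1+k).
With N = Mg cosθ, the no-slip condition f ≤ μN gives μ_min = f/N = k tanθ/(1+k).
μ_min = 0.5 × tan33° / 1.5 ≈ 0.216.

μ_min ≈ 0.216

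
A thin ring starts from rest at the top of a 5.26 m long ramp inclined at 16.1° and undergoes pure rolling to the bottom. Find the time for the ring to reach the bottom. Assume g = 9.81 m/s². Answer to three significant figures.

The moment of inertia is MR², giving k ≡ I/(MR²) = 1.
Translational: Mg sinθ − f = Ma. Rotational about the CM: fR = Iα = kMRa, so f = kMa.
Hence a = g sinθ/(1+k) = 9.81×sin16.1°/2 = 1.36 m/s².
With constant a from rest, t = √(2L/a) = √(2·5.26/1.36) ≈ 2.78 s.

t ≈ 2.78 s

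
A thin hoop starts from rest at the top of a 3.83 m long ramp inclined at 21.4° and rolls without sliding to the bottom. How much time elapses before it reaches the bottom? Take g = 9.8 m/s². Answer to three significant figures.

Here I = MR², so the shape factor k = I/(MR²) = 1.
Newton's second law down the slope: Mg sinθ − f = Ma. The torque equation fR = Iα (with α = a/R) gives f = kMa.
Hence a = g sinθ/(1+k) = 9.8×sin21.4°/2 = 1.788 m/s².
Starting from rest, L = ½at², so t = √(2L/a) = √(2×3.83/1.788) ≈ 2.07 s.

t ≈ 2.07 s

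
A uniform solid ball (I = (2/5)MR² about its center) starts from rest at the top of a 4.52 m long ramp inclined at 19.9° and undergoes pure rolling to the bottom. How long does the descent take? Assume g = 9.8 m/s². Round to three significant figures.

t ≈ 1.95 s

For this body I = (2/5)MR², i.e. k = I/(MR²) = 0.4.
Along the incline Mg sinθ − f = Ma, and torque about the center fR = Iα = kMR²(a/R) gives f = kMa.
Hence a = g sinθ/(1+k) = 9.8×sin19.9°/1.4 = 2.383 m/s².
With constant a from rest, t = √(2L/a) = √(2·4.52/2.383) ≈ 1.95 s.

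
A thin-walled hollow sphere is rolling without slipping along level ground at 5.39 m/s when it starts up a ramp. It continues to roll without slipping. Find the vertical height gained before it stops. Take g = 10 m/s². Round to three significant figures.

With I = (2/3)MR², the ratio k = I/(MR²) is 2/3.
The rolling condition ω = v/R makes the rotational term ½I(v/R)² = ½kMv², so KE_total = ½(1+k)Mv² = (5/6)Mv².
All of this converts to potential energy at the highest point: (5/6)Mv₀² = Mgh.
Thus h = (1+k)v₀²/(2g) = 1.667 × 5.39² / (2 × 10) ≈ 2.42 m.

h ≈ 2.42 m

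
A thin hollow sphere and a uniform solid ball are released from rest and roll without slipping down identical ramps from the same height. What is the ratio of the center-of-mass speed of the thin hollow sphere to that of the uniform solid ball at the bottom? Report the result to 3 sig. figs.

v_ratio ≈ 0.917

Each satisfies Mgh = ½(1+k)Mv² with k = I/(MR²), so v ∝ 1/√(1+k).
For the thin hollow sphere k = 2/3; for the uniform solid ball k = 0.4.
v₁/v₂ = √((1+k₂)/(1+k₁)) = √(1.4/1.667) ≈ 0.917.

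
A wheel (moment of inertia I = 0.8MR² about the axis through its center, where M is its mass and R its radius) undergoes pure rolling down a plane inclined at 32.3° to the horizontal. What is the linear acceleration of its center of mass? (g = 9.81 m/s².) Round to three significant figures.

a ≈ 2.91 m/s²

The moment of inertia is 0.8MR², giving k ≡ I/(MR²) = 0.8.
Translational: Mg sinθ − f = Ma. Rotational about the CM: fR = Iα = kMRa, so f = kMa.
Eliminating f: Mg sinθ = (1+k)Ma, so a = g sinθ/(1+k) = 9.81 × sin32.3° / 1.8 ≈ 2.91 m/s².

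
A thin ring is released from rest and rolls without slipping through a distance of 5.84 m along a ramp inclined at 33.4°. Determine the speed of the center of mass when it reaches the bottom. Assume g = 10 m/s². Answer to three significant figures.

Here I = MR², so the shape factor k = I/(MR²) = 1.
The rolling condition ω = v/R makes the rotational term ½I(v/R)² = ½kMv², so KE_total = ½(1+k)Mv² = Mv².
The vertical drop is h = L sinθ = 5.84 × sin33.4° = 3.215 m.
Energy conservation: Mgh = Mv², so v = √(2gh/(1+k)) = √(2 × 10 × 3.215 / 2) ≈ 5.67 m/s.

v ≈ 5.67 m/s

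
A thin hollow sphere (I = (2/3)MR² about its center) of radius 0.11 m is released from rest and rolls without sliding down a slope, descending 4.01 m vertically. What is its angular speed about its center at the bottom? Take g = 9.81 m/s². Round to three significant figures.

ω ≈ 62.5 rad/s

Here I = (2/3)MR², so the shape factor k = I/(MR²) = 2/3.
Pure rolling means v = ωR; then KE = ½Mv² + ½I(v/R)² = ½(1+k)Mv² = (5/6)Mv².
Energy conservation Mgh = ½(1+k)Mv² gives v = √(2gh/(1+k)) = √(2 × 9.81 × 4.01 / 1.667) = 6.871 m/s.
Then ω = v/R = 6.871 / 0.11 ≈ 62.5 rad/s.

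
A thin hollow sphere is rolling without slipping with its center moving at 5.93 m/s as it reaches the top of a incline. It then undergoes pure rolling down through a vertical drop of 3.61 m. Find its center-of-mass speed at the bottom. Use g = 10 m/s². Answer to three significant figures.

v ≈ 8.86 m/s

For this body I = (2/3)MR², i.e. k = I/(MR²) = 2/3.
Pure rolling means v = ωR; then KE = ½Mv² + ½I(v/R)² = ½(1+k)Mv² = (5/6)Mv².
Conserving energy between top and bottom: (5/6)Mv² = (5/6)Mv₀² + Mgh, hence v² = v₀² + 2gh/(1+k).
v = √(5.93² + 2×10×3.61/1.667) = √78.48 ≈ 8.86 m/s.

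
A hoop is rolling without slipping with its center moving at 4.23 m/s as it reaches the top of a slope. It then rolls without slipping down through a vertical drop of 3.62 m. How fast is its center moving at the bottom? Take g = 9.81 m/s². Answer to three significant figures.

The moment of inertia is MR², giving k ≡ I/(MR²) = 1.
The rolling condition ω = v/R makes the rotational term ½I(v/R)² = ½kMv², so KE_total = ½(1+k)Mv² = Mv².
Energy conservation: Mv₀² + Mgh = Mv², so v² = v₀² + 2gh/(1+k).
v = √(4.23² + 2×9.81×3.62/2) = √53.41 ≈ 7.31 m/s.

v ≈ 7.31 m/s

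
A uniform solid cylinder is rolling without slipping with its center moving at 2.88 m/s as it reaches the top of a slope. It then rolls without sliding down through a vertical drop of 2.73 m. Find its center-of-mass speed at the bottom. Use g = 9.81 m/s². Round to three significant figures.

v ≈ 6.63 m/s

With I = (1/2)MR², the ratio k = I/(MR²) is 0.5.
Pure rolling means v = ωR; then KE = ½Mv² + ½I(v/R)² = ½(1+k)Mv² = (3/4)Mv².
Energy conservation: (3/4)Mv₀² + Mgh = (3/4)Mv², so v² = v₀² + 2gh/(1+k).
v = √(2.88² + 2×9.81×2.73/1.5) = √44 ≈ 6.63 m/s.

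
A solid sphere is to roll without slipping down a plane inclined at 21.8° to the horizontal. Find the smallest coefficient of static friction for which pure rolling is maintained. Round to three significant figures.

μ_min ≈ 0.114

For this body I = (2/5)MR², i.e. k = I/(MR²) = 0.4.
Newton's second law down the slope: Mg sinθ − f = Ma. The torque equation fR = Iα (with α = a/R) gives f = kMa.
These give a = g sinθ/(1+k) and the required friction f = kMg sinθ/(1+k).
The normal force is N = Mg cosθ, so μ_min = f/N = k tanθ/(1+k).
μ_min = 0.4 × tan21.8° / 1.4 ≈ 0.114.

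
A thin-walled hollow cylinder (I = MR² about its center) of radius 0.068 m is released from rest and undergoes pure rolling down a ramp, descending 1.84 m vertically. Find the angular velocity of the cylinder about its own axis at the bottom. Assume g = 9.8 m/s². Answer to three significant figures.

ω ≈ 62.4 rad/s

For this body I = MR², i.e. k = I/(MR²) = 1.
Pure rolling means v = ωR; then KE = ½Mv² + ½I(v/R)² = ½(1+k)Mv² = Mv².
Energy conservation Mgh = ½(1+k)Mv² gives v = √(2gh/(1+k)) = √(2 × 9.8 × 1.84 / 2) = 4.246 m/s.
Then ω = v/R = 4.246 / 0.068 ≈ 62.4 rad/s.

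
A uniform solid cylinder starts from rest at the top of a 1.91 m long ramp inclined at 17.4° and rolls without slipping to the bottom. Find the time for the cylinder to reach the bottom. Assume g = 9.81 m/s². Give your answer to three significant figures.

With I = (1/2)MR², the ratio k = I/(MR²) is 0.5.
Along the incline Mg sinθ − f = Ma, and torque about the center fR = Iα = kMR²(a/R) gives f = kMa.
Hence a = g sinθ/(1+k) = 9.81×sin17.4°/1.5 = 1.956 m/s².
Starting from rest, L = ½at², so t = √(2L/a) = √(2×1.91/1.956) ≈ 1.40 s.

t ≈ 1.40 s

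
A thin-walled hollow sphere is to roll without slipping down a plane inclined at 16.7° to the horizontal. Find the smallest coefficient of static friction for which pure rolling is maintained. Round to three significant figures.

μ_min ≈ 0.120

With I = (2/3)MR², the ratio k = I/(MR²) is 2/3.
Newton's second law down the slope: Mg sinθ − f = Ma. The torque equation fR = Iα (with α = a/R) gives f = kMa.
These give a = g sinθ/(1+k) and the required friction f = kMg sinθ/(1+k).
The normal force is N = Mg cosθ, so μ_min = f/N = k tanθ/(1+k).
μ_min = (2/3) × tan16.7° / 1.667 ≈ 0.120.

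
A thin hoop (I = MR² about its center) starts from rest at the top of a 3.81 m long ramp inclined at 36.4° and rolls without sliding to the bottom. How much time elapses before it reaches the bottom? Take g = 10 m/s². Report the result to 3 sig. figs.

t ≈ 1.60 s

The moment of inertia is MR², giving k ≡ I/(MR²) = 1.
Along the incline Mg sinθ − f = Ma, and torque about the center fR = Iα = kMR²(a/R) gives f = kMa.
Hence a = g sinθ/(1+k) = 10×sin36.4°/2 = 2.967 m/s².
Starting from rest, L = ½at², so t = √(2L/a) = √(2×3.81/2.967) ≈ 1.60 s.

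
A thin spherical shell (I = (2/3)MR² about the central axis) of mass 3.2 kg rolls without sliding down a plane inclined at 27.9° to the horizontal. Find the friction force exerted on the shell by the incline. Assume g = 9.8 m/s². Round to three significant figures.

f ≈ 5.87 N

With I = (2/3)MR², the ratio k = I/(MR²) is 2/3.
Translational: Mg sinθ − f = Ma. Rotational about the CM: fR = Iα = kMRa, so f = kMa.
Combining, a = g sinθ/(1+k) and f = kMa = kMg sinθ/(1+k).
f = (2/3) × 3.2 × 9.8 × sin27.9° / 1.667 ≈ 5.87 N.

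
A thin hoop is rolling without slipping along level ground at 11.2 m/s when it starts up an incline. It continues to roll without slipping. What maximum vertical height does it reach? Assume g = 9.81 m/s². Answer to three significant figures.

Here I = MR², so the shape factor k = I/(MR²) = 1.
Since it rolls without slipping, ω = v/R and KE = ½Mv² + ½Iω² = ½(1+k)Mv² = Mv².
All of this converts to potential energy at the highest point: Mv₀² = Mgh.
Thus h = (1+k)v₀²/(2g) = 2 × 11.2² / (2 × 9.81) ≈ 12.8 m.

h ≈ 12.8 m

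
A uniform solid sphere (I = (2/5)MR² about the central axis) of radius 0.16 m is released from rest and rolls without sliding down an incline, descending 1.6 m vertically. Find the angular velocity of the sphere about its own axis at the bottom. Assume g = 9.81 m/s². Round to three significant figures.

With I = (2/5)MR², the ratio k = I/(MR²) is 0.4.
Pure rolling means v = ωR; then KE = ½Mv² + ½I(v/R)² = ½(1+k)Mv² = (7/10)Mv².
Energy conservation Mgh = ½(1+k)Mv² gives v = √(2gh/(1+k)) = √(2 × 9.81 × 1.6 / 1.4) = 4.735 m/s.
The angular speed follows from ω = v/R = 4.735/0.16 ≈ 29.6 rad/s.

ω ≈ 29.6 rad/s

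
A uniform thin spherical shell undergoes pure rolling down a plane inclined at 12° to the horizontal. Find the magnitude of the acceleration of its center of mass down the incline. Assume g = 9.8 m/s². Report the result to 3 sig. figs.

For this body I = (2/3)MR², i.e. k = I/(MR²) = 2/3.
Along the incline Mg sinθ − f = Ma, and torque about the center fR = Iα = kMR²(a/R) gives f = kMa.
Eliminating f: Mg sinθ = (1+k)Ma, so a = g sinθ/(1+k) = 9.8 × sin12° / 1.667 ≈ 1.22 m/s².

a ≈ 1.22 m/s²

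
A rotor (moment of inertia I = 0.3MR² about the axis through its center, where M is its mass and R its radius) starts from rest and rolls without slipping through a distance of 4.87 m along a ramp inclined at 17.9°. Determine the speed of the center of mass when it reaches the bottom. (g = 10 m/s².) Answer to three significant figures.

v ≈ 4.80 m/s

For this body I = 0.3MR², i.e. k = I/(MR²) = 0.3.
Since it rolls without slipping, ω = v/R and KE = ½Mv² + ½Iω² = ½(1+k)Mv² = (13/20)Mv².
The vertical drop is h = L sinθ = 4.87 × sin17.9° = 1.497 m.
Setting Mgh = (13/20)Mv² gives v = √(2gh/(1+k)) = √(2·10·1.497/1.3) ≈ 4.80 m/s.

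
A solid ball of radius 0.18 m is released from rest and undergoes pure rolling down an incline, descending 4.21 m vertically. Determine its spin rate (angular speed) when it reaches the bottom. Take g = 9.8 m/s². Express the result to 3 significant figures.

The moment of inertia is (2/5)MR², giving k ≡ I/(MR²) = 0.4.
Pure rolling means v = ωR; then KE = ½Mv² + ½I(v/R)² = ½(1+k)Mv² = (7/10)Mv².
Energy conservation Mgh = ½(1+k)Mv² gives v = √(2gh/(1+k)) = √(2 × 9.8 × 4.21 / 1.4) = 7.677 m/s.
Then ω = v/R = 7.677 / 0.18 ≈ 42.7 rad/s.

ω ≈ 42.7 rad/s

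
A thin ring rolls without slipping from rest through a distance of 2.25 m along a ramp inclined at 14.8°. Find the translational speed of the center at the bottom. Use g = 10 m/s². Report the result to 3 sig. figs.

For this body I = MR², i.e. k = I/(MR²) = 1.
The rolling condition ω = v/R makes the rotational term ½I(v/R)² = ½kMv², so KE_total = ½(1+k)Mv² = Mv².
The vertical drop is h = L sinθ = 2.25 × sin14.8° = 0.5748 m.
Energy conservation: Mgh = Mv², so v = √(2gh/(1+k)) = √(2 × 10 × 0.5748 / 2) ≈ 2.40 m/s.

v ≈ 2.40 m/s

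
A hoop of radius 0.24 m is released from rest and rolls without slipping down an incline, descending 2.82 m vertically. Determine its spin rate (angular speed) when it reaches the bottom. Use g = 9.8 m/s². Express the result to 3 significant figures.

The moment of inertia is MR², giving k ≡ I/(MR²) = 1.
Rolling without slipping gives ω = v/R, so the total kinetic energy is ½Mv² + ½Iω² = ½(1+k)Mv² = Mv².
Energy conservation Mgh = ½(1+k)Mv² gives v = √(2gh/(1+k)) = √(2 × 9.8 × 2.82 / 2) = 5.257 m/s.
The angular speed follows from ω = v/R = 5.257/0.24 ≈ 21.9 rad/s.

ω ≈ 21.9 rad/s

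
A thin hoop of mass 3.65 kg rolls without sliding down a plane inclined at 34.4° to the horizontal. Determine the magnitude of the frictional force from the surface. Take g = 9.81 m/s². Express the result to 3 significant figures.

For this body I = MR², i.e. k = I/(MR²) = 1.
Along the incline Mg sinθ − f = Ma, and torque about the center fR = Iα = kMR²(a/R) gives f = kMa.
Combining, a = g sinθ/(1+k) and f = kMa = kMg sinθ/(1+k).
f = 1 × 3.65 × 9.81 × sin34.4° / 2 ≈ 10.1 N.

f ≈ 10.1 N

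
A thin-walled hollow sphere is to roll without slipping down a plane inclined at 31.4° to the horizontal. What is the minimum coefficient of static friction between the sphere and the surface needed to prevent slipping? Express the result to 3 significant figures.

The moment of inertia is (2/3)MR², giving k ≡ I/(MR²) = 2/3.
Along the incline Mg sinθ − f = Ma, and torque about the center fR = Iα = kMR²(a/R) gives f = kMa.
These give a = g sinθ/(1+k) and the required friction f = kMg sinθ/(1+k).
With N = Mg cosθ, the no-slip condition f ≤ μN gives μ_min = f/N = k tanθ/(1+k).
μ_min = (2/3) × tan31.4° / 1.667 ≈ 0.244.

μ_min ≈ 0.244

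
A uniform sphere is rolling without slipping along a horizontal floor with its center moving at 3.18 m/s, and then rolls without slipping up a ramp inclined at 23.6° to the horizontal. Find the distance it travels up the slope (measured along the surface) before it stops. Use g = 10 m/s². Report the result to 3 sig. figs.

d ≈ 1.77 m

For this body I = (2/5)MR², i.e. k = I/(MR²) = 0.4.
Since it rolls without slipping, ω = v/R and KE = ½Mv² + ½Iω² = ½(1+k)Mv² = (7/10)Mv².
Setting this equal to Mgh gives the vertical rise h = (1+k)v₀²/(2g) = 1.4×3.18²/(2×10) = 0.7079 m.
The distance along the slope is d = h/sinθ = 0.7079/sin23.6° ≈ 1.77 m.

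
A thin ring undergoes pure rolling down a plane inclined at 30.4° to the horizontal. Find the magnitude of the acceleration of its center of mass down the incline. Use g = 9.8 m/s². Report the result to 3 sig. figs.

a ≈ 2.48 m/s²

Here I = MR², so the shape factor k = I/(MR²) = 1.
Translational: Mg sinθ − f = Ma. Rotational about the CM: fR = Iα = kMRa, so f = kMa.
Eliminating f: Mg sinθ = (1+k)Ma, so a = g sinθ/(1+k) = 9.8 × sin30.4° / 2 ≈ 2.48 m/s².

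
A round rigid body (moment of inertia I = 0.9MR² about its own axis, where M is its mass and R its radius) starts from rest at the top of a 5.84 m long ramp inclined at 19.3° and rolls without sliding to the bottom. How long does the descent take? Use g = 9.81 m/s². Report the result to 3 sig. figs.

With I = 0.9MR², the ratio k = I/(MR²) is 0.9.
Along the incline Mg sinθ − f = Ma, and torque about the center fR = Iα = kMR²(a/R) gives f = kMa.
Hence a = g sinθ/(1+k) = 9.81×sin19.3°/1.9 = 1.706 m/s².
Starting from rest, L = ½at², so t = √(2L/a) = √(2×5.84/1.706) ≈ 2.62 s.

t ≈ 2.62 s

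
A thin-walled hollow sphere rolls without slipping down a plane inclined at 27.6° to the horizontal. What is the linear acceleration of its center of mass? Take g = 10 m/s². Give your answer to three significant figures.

Here I = (2/3)MR², so the shape factor k = I/(MR²) = 2/3.
Along the incline Mg sinθ − f = Ma, and torque about the center fR = Iα = kMR²(a/R) gives f = kMa.
Eliminating f: Mg sinθ = (1+k)Ma, so a = g sinθ/(1+k) = 10 × sin27.6° / 1.667 ≈ 2.78 m/s².

a ≈ 2.78 m/s²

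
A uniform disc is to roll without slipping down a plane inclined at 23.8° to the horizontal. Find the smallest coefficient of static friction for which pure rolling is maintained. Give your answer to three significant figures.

With I = (1/2)MR², the ratio k = I/(MR²) is 0.5.
Along the incline Mg sinθ − f = Ma, and torque about the center fR = Iα = kMR²(a/R) gives f = kMa.
These give a = g sinθ/(1+k) and the required friction f = kMg sinθ/(1+k).
With N = Mg cosθ, the no-slip condition f ≤ μN gives μ_min = f/N = k tanθ/(1+k).
μ_min = 0.5 × tan23.8° / 1.5 ≈ 0.147.

μ_min ≈ 0.147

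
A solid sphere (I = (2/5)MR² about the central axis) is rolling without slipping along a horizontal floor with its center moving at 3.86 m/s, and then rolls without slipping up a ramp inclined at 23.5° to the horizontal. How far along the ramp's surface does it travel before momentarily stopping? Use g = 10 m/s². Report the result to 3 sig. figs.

For this body I = (2/5)MR², i.e. k = I/(MR²) = 0.4.
Pure rolling means v = ωR; then KE = ½Mv² + ½I(v/R)² = ½(1+k)Mv² = (7/10)Mv².
Setting this equal to Mgh gives the vertical rise h = (1+k)v₀²/(2g) = 1.4×3.86²/(2×10) = 1.043 m.
Along the incline, d = h/sinθ = 1.043/sin23.5° ≈ 2.62 m.

d ≈ 2.62 m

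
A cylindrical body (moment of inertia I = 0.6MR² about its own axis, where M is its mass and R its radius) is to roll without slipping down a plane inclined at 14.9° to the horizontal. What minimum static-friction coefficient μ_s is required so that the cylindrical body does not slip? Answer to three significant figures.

With I = 0.6MR², the ratio k = I/(MR²) is 0.6.
Translational: Mg sinθ − f = Ma. Rotational about the CM: fR = Iα = kMRa, so f = kMa.
These give a = g sinθ/(1+k) and the required friction f = kMg sinθ/(1+k).
The normal force is N = Mg cosθ, so μ_min = f/N = k tanθ/(1+k).
μ_min = 0.6 × tan14.9° / 1.6 ≈ 0.0998.

μ_min ≈ 0.0998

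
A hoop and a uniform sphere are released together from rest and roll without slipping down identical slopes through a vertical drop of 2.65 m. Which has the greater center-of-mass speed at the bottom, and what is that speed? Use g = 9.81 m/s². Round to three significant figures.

the uniform sphere, at v ≈ 6.09 m/s

For rolling without slipping, Mgh = ½(1+k)Mv² where k = I/(MR²), so v = √(2gh/(1+k)).
Hoop: k = 1, giving v = √(2×9.81×2.65/2) = 5.099 m/s.
Uniform sphere: k = 0.4, giving v = √(2×9.81×2.65/1.4) = 6.094 m/s.
The smaller k wins: the uniform sphere, at ≈ 6.09 m/s.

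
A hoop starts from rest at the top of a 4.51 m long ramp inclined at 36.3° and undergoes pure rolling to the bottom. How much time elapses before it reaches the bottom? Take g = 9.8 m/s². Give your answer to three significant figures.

With I = MR², the ratio k = I/(MR²) is 1.
Newton's second law down the slope: Mg sinθ − f = Ma. The torque equation fR = Iα (with α = a/R) gives f = kMa.
Hence a = g sinθ/(1+k) = 9.8×sin36.3°/2 = 2.901 m/s².
Starting from rest, L = ½at², so t = √(2L/a) = √(2×4.51/2.901) ≈ 1.76 s.

t ≈ 1.76 s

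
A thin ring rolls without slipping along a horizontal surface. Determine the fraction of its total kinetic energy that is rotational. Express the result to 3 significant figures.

fraction ≈ 0.500

The moment of inertia is MR², giving k ≡ I/(MR²) = 1.
Since ω = v/R, the translational part is ½Mv² and the rotational part is ½I(v/R)² = ½kMv²; the total is ½(1+k)Mv².
The rotational fraction is therefore k/(1+k) = 1/2 ≈ 0.500.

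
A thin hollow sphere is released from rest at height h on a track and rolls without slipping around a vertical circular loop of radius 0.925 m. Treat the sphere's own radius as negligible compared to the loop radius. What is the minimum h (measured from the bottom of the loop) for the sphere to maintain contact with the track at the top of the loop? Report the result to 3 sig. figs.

For this body I = (2/3)MR², i.e. k = I/(MR²) = 2/3.
At the top, contact is just lost when gravity alone supplies the centripetal force: Mg = Mv_top²/r, i.e. v_top² = gr.
With ω = v/R, the kinetic energy at speed v is ½(1+k)Mv² = (5/6)Mv².
Energy conservation from release (height h) to the top (height 2r): Mgh = Mg(2r) + (5/6)M·gr.
Thus h_min = 2r + (1+k)r/2 = r(2 + 1.667/2) = 0.925 × 2.833 ≈ 2.62 m.

h_min ≈ 2.62 m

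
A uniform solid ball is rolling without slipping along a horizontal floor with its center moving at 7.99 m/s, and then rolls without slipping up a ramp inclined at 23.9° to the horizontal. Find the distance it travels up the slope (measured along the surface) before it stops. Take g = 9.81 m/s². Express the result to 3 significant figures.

The moment of inertia is (2/5)MR², giving k ≡ I/(MR²) = 0.4.
Rolling without slipping gives ω = v/R, so the total kinetic energy is ½Mv² + ½Iω² = ½(1+k)Mv² = (7/10)Mv².
Setting this equal to Mgh gives the vertical rise h = (1+k)v₀²/(2g) = 1.4×7.99²/(2×9.81) = 4.555 m.
The distance along the slope is d = h/sinθ = 4.555/sin23.9° ≈ 11.2 m.

d ≈ 11.2 m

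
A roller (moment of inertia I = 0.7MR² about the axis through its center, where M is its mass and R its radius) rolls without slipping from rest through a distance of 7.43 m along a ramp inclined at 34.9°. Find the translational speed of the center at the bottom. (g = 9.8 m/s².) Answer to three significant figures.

With I = 0.7MR², the ratio k = I/(MR²) is 0.7.
Pure rolling means v = ωR; then KE = ½Mv² + ½I(v/R)² = ½(1+k)Mv² = (17/20)Mv².
The vertical drop is h = L sinθ = 7.43 × sin34.9° = 4.251 m.
Setting Mgh = (17/20)Mv² gives v = √(2gh/(1+k)) = √(2·9.8·4.251/1.7) ≈ 7.00 m/s.

v ≈ 7.00 m/s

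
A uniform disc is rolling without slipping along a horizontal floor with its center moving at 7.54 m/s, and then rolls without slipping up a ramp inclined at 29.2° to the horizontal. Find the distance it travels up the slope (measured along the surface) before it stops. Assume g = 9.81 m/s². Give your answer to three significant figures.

With I = (1/2)MR², the ratio k = I/(MR²) is 0.5.
Rolling without slipping gives ω = v/R, so the total kinetic energy is ½Mv² + ½Iω² = ½(1+k)Mv² = (3/4)Mv².
Setting this equal to Mgh gives the vertical rise h = (1+k)v₀²/(2g) = 1.5×7.54²/(2×9.81) = 4.346 m.
Along the incline, d = h/sinθ = 4.346/sin29.2° ≈ 8.91 m.

d ≈ 8.91 m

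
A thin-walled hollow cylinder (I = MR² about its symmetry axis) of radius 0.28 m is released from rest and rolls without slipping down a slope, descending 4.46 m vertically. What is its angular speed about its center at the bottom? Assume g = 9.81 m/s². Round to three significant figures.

ω ≈ 23.6 rad/s

Here I = MR², so the shape factor k = I/(MR²) = 1.
Since it rolls without slipping, ω = v/R and KE = ½Mv² + ½Iω² = ½(1+k)Mv² = Mv².
Energy conservation Mgh = ½(1+k)Mv² gives v = √(2gh/(1+k)) = √(2 × 9.81 × 4.46 / 2) = 6.615 m/s.
Then ω = v/R = 6.615 / 0.28 ≈ 23.6 rad/s.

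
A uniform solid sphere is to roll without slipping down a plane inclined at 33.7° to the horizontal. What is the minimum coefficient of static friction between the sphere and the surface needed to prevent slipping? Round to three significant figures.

μ_min ≈ 0.191

With I = (2/5)MR², the ratio k = I/(MR²) is 0.4.
Newton's second law down the slope: Mg sinθ − f = Ma. The torque equation fR = Iα (with α = a/R) gives f = kMa.
These give a = g sinθ/(1+k) and the required friction f = kMg sinθ/(1+k).
With N = Mg cosθ, the no-slip condition f ≤ μN gives μ_min = f/N = k tanθ/(1+k).
μ_min = 0.4 × tan33.7° / 1.4 ≈ 0.191.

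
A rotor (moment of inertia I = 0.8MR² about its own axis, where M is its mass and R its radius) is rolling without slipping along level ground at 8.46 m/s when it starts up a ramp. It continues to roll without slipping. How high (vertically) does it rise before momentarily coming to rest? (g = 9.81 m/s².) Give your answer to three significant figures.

h ≈ 6.57 m

The moment of inertia is 0.8MR², giving k ≡ I/(MR²) = 0.8.
Rolling without slipping gives ω = v/R, so the total kinetic energy is ½Mv² + ½Iω² = ½(1+k)Mv² = (9/10)Mv².
At the top the kinetic energy is zero, so (9/10)Mv₀² = Mgh.
Thus h = (1+k)v₀²/(2g) = 1.8 × 8.46² / (2 × 9.81) ≈ 6.57 m.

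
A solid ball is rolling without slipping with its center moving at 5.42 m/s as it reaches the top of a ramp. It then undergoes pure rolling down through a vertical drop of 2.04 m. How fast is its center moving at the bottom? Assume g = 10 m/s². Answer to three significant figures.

For this body I = (2/5)MR², i.e. k = I/(MR²) = 0.4.
The rolling condition ω = v/R makes the rotational term ½I(v/R)² = ½kMv², so KE_total = ½(1+k)Mv² = (7/10)Mv².
Conserving energy between top and bottom: (7/10)Mv² = (7/10)Mv₀² + Mgh, hence v² = v₀² + 2gh/(1+k).
v = √(5.42² + 2×10×2.04/1.4) = √58.52 ≈ 7.65 m/s.

v ≈ 7.65 m/s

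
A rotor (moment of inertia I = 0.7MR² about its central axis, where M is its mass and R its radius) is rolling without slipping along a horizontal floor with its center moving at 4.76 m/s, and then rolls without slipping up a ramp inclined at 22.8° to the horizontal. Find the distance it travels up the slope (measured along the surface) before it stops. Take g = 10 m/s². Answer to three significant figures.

d ≈ 4.97 m

The moment of inertia is 0.7MR², giving k ≡ I/(MR²) = 0.7.
The rolling condition ω = v/R makes the rotational term ½I(v/R)² = ½kMv², so KE_total = ½(1+k)Mv² = (17/20)Mv².
Setting this equal to Mgh gives the vertical rise h = (1+k)v₀²/(2g) = 1.7×4.76²/(2×10) = 1.926 m.
The distance along the slope is d = h/sinθ = 1.926/sin22.8° ≈ 4.97 m.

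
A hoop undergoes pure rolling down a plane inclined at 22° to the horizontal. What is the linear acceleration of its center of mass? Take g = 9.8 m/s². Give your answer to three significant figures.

a ≈ 1.84 m/s²

With I = MR², the ratio k = I/(MR²) is 1.
Translational: Mg sinθ − f = Ma. Rotational about the CM: fR = Iα = kMRa, so f = kMa.
Eliminating f: Mg sinθ = (1+k)Ma, so a = g sinθ/(1+k) = 9.8 × sin22° / 2 ≈ 1.84 m/s².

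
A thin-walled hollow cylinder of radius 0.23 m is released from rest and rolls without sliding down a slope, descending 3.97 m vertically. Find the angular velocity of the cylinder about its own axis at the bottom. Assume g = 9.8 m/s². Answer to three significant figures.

Here I = MR², so the shape factor k = I/(MR²) = 1.
Rolling without slipping gives ω = v/R, so the total kinetic energy is ½Mv² + ½Iω² = ½(1+k)Mv² = Mv².
Energy conservation Mgh = ½(1+k)Mv² gives v = √(2gh/(1+k)) = √(2 × 9.8 × 3.97 / 2) = 6.237 m/s.
Then ω = v/R = 6.237 / 0.23 ≈ 27.1 rad/s.

ω ≈ 27.1 rad/s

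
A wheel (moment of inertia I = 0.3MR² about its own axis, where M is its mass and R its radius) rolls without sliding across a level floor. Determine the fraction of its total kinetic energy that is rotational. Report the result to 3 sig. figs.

For this body I = 0.3MR², i.e. k = I/(MR²) = 0.3.
Since ω = v/R, the translational part is ½Mv² and the rotational part is ½I(v/R)² = ½kMv²; the total is ½(1+k)Mv².
The rotational fraction is therefore k/(1+k) = 0.3/1.3 ≈ 0.231.

fraction ≈ 0.231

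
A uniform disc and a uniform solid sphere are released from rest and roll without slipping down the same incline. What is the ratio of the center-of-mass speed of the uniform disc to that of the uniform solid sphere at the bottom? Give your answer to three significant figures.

Each satisfies Mgh = ½(1+k)Mv² with k = I/(MR²), so v ∝ 1/√(1+k).
For the uniform disc k = 0.5; for the uniform solid sphere k = 0.4.
v₁/v₂ = √((1+k₂)/(1+k₁)) = √(1.4/1.5) ≈ 0.966.

v_ratio ≈ 0.966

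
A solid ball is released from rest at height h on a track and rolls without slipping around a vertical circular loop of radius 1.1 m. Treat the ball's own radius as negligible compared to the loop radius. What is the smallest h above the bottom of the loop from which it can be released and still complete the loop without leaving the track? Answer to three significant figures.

h_min ≈ 2.97 m

Here I = (2/5)MR², so the shape factor k = I/(MR²) = 0.4.
At the top, contact is just lost when gravity alone supplies the centripetal force: Mg = Mv_top²/r, i.e. v_top² = gr.
With ω = v/R, the kinetic energy at speed v is ½(1+k)Mv² = (7/10)Mv².
Energy conservation from release (height h) to the top (height 2r): Mgh = Mg(2r) + (7/10)M·gr.
Thus h_min = 2r + (1+k)r/2 = r(2 + 1.4/2) = 1.1 × 2.7 ≈ 2.97 m.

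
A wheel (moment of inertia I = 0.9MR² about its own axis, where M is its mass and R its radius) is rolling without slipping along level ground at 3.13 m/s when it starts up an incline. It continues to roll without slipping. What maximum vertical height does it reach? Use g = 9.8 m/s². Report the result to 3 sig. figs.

h ≈ 0.950 m

The moment of inertia is 0.9MR², giving k ≡ I/(MR²) = 0.9.
Pure rolling means v = ωR; then KE = ½Mv² + ½I(v/R)² = ½(1+k)Mv² = (19/20)Mv².
At the top the kinetic energy is zero, so (19/20)Mv₀² = Mgh.
Thus h = (1+k)v₀²/(2g) = 1.9 × 3.13² / (2 × 9.8) ≈ 0.950 m.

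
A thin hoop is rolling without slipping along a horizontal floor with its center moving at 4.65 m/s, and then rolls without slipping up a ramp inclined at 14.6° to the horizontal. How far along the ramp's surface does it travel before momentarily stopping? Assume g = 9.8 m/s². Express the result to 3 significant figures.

Here I = MR², so the shape factor k = I/(MR²) = 1.
Pure rolling means v = ωR; then KE = ½Mv² + ½I(v/R)² = ½(1+k)Mv² = Mv².
Setting this equal to Mgh gives the vertical rise h = (1+k)v₀²/(2g) = 2×4.65²/(2×9.8) = 2.206 m.
The distance along the slope is d = h/sinθ = 2.206/sin14.6° ≈ 8.75 m.

d ≈ 8.75 m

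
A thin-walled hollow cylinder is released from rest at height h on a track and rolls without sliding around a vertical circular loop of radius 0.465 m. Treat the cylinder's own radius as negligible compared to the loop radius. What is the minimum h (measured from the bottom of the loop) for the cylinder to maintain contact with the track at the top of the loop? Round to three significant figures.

h_min ≈ 1.40 m

The moment of inertia is MR², giving k ≡ I/(MR²) = 1.
At the top, contact is just lost when gravity alone supplies the centripetal force: Mg = Mv_top²/r, i.e. v_top² = gr.
With ω = v/R, the kinetic energy at speed v is ½(1+k)Mv² = Mv².
Energy conservation from release (height h) to the top (height 2r): Mgh = Mg(2r) + M·gr.
Thus h_min = 2r + (1+k)r/2 = r(2 + 2/2) = 0.465 × 3 ≈ 1.40 m.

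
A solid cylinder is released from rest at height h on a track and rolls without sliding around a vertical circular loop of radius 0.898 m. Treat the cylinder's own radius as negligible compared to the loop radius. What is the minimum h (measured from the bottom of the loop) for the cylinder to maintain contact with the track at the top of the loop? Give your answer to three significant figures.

h_min ≈ 2.47 m

With I = (1/2)MR², the ratio k = I/(MR²) is 0.5.
At the top of the loop, the minimum-contact condition is Mg = Mv_top²/r, so v_top² = gr.
With ω = v/R, the kinetic energy at speed v is ½(1+k)Mv² = (3/4)Mv².
Energy conservation from release (height h) to the top (height 2r): Mgh = Mg(2r) + (3/4)M·gr.
Thus h_min = 2r + (1+k)r/2 = r(2 + 1.5/2) = 0.898 × 2.75 ≈ 2.47 m.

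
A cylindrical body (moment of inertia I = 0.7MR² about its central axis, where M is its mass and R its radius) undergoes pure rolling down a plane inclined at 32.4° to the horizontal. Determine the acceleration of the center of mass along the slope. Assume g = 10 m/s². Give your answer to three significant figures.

a ≈ 3.15 m/s²

For this body I = 0.7MR², i.e. k = I/(MR²) = 0.7.
Translational: Mg sinθ − f = Ma. Rotational about the CM: fR = Iα = kMRa, so f = kMa.
Eliminating f: Mg sinθ = (1+k)Ma, so a = g sinθ/(1+k) = 10 × sin32.4° / 1.7 ≈ 3.15 m/s².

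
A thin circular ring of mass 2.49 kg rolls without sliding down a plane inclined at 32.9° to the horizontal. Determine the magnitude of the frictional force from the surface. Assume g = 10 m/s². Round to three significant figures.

With I = MR², the ratio k = I/(MR²) is 1.
Newton's second law down the slope: Mg sinθ − f = Ma. The torque equation fR = Iα (with α = a/R) gives f = kMa.
Combining, a = g sinθ/(1+k) and f = kMa = kMg sinθ/(1+k).
f = 1 × 2.49 × 10 × sin32.9° / 2 ≈ 6.76 N.

f ≈ 6.76 N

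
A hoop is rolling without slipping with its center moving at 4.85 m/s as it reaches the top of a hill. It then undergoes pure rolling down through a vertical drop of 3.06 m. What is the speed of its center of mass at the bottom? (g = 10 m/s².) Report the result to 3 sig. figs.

Here I = MR², so the shape factor k = I/(MR²) = 1.
Pure rolling means v = ωR; then KE = ½Mv² + ½I(v/R)² = ½(1+k)Mv² = Mv².
Conserving energy between top and bottom: Mv² = Mv₀² + Mgh, hence v² = v₀² + 2gh/(1+k).
v = √(4.85² + 2×10×3.06/2) = √54.12 ≈ 7.36 m/s.

v ≈ 7.36 m/s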